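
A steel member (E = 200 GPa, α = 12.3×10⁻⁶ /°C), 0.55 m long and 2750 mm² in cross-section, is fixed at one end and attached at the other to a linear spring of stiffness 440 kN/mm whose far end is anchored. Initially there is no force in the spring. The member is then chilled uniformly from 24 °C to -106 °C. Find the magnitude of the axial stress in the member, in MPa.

σ ≈ 97.7 MPa (tensile)

The unrestrained thermal change is αΔT L = 12.3×10⁻⁶ × 130 × 550 = 0.8795 mm.
With a force P in the spring, the elastic change of the member is PL/(AE) and that of the spring is P/k; compatibility requires their sum to equal δ_free.
P [ L/(AE) + 1/k ] = δ_free → P [ 550/(2750×200×10³) + 1/(440×10³) ] = 0.8795.
P = 0.8795 / 3.273×10⁻⁶ = 268700 N.
σ = P/A = 268700/2750 = 97.72 MPa.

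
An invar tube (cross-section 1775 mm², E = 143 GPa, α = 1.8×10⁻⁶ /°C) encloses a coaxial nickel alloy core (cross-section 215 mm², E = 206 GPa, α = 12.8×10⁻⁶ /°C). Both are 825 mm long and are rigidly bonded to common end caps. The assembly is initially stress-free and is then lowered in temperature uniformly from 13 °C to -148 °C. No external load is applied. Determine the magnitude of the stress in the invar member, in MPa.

Equilibrium of a rigid end plate with no external load gives equal and opposite internal forces ±P in the two members. Since α_{nickel alloy} > α_{invar}, cooling drives the nickel alloy into tension and the invar into compression.
Setting the final lengths equal and cancelling L: (α₁ − α₂)ΔT = P/(A₁E₁) + P/(A₂E₂).
|α₁ − α₂|·ΔT = 11×10⁻⁶ × 161 = 0.001771.
1/(A₁E₁) + 1/(A₂E₂) = 1/(1775×143×10³) + 1/(215×206×10³) = 2.652×10⁻⁸ N⁻¹.
So P = 0.001771 / 2.652×10⁻⁸ = 66.78 kN.
σ_{invar} = P/A₁ = 66780/1775 = 37.62 MPa, compressive.

σ ≈ 37.6 MPa (compressive)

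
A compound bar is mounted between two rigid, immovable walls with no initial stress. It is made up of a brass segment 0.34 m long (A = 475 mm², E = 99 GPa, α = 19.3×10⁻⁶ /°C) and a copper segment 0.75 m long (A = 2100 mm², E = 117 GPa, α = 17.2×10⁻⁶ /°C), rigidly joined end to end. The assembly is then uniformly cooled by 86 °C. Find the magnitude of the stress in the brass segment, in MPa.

With the walls removed the bar would change length by δ_free = Σ αᵢΔT Lᵢ = 19.3×10⁻⁶×86×340 + 17.2×10⁻⁶×86×750 = 1.674 mm.
The walls prevent any net length change, so an axial force P (same in every segment) develops. Compatibility: P · Σ Lᵢ/(AᵢEᵢ) = δ_free.
Σ Lᵢ/(AᵢEᵢ) = 340/(475×99×10³) + 750/(2100×117×10³) = 1.028×10⁻⁵ mm/N.
P = 1.674 / 1.028×10⁻⁵ = 162800 N = 162.8 kN, tensile.
σ_{brass} = P / A = 162800 / 475 = 342.7 MPa.

σ ≈ 343 MPa (tensile)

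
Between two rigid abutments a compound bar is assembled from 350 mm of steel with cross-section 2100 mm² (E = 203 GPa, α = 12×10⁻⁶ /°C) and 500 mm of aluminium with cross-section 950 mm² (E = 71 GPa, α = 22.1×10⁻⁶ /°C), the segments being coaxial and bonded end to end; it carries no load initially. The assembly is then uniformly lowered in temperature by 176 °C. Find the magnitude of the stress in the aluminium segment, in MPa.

σ ≈ 343 MPa (tensile)

If the supports were absent, the total length change would be Σ αᵢΔT Lᵢ = 12×10⁻⁶×176×350 + 22.1×10⁻⁶×176×500 = 2.684 mm.
The rigid supports impose zero overall length change; the single axial force P common to all segments must satisfy P Σ Lᵢ/(AᵢEᵢ) = δ_free.
Σ Lᵢ/(AᵢEᵢ) = 350/(2100×203×10³) + 500/(950×71×10³) = 8.234×10⁻⁶ mm/N.
So P = 2.684 / 8.234×10⁻⁶ = 326 kN, tensile.
σ_{aluminium} = P / A = 326000 / 950 = 343.1 MPa.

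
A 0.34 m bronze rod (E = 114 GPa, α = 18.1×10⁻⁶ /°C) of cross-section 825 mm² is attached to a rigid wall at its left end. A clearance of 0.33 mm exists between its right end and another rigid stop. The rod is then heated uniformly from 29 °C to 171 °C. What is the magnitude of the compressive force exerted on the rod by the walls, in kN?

If the wall were absent the rod would grow by αΔT L = 18.1×10⁻⁶ × 142 × 340 = 0.8739 mm.
This exceeds the 0.33 mm gap, so the wall pushes back. The portion of expansion that must be recovered elastically is δ_free − gap = 0.8739 − 0.33 = 0.5439 mm.
So σ = E(δ_free − g)/L = 114×10³ × 0.5439/340 = 182.4 MPa.
Force on the wall = σA = 182.4 × 825 mm² = 150.4 kN.

P ≈ 150 kN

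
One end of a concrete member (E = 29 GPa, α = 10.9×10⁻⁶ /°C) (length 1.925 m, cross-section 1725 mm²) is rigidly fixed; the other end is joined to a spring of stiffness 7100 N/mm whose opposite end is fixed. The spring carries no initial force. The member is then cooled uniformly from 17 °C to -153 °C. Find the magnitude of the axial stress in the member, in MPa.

Free thermal contraction: δ_free = αΔT L = 10.9×10⁻⁶ × 170 × 1925 = 3.567 mm.
With a force P in the spring, the elastic change of the member is PL/(AE) and that of the spring is P/k; compatibility requires their sum to equal δ_free.
So P = δ_free / [L/(AE) + 1/k] = 3.567 / [ 1925/(1725×29×10³) + 1/(7100) ].
P = 3.567 / 0.0001793 = 19890 N.
σ = P/A = 19890/1725 = 11.53 MPa.

σ ≈ 11.5 MPa (tensile)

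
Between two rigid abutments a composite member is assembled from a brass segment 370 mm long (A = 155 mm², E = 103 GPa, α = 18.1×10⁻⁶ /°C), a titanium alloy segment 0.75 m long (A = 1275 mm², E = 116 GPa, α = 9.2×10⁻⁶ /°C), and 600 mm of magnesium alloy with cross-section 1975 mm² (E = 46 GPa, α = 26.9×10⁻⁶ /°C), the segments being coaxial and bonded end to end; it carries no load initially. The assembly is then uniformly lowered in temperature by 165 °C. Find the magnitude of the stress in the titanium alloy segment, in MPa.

σ ≈ 110 MPa (tensile)

With the walls removed the bar would change length by δ_free = Σ αᵢΔT Lᵢ = 18.1×10⁻⁶×165×370 + 9.2×10⁻⁶×165×750 + 26.9×10⁻⁶×165×600 = 4.907 mm.
Since the ends are fixed, an axial force P builds up, equal in every segment, with P · Σ Lᵢ/(AᵢEᵢ) = δ_free.
The series flexibility is Σ Lᵢ/(AᵢEᵢ) = 370/(155×103×10³) + 750/(1275×116×10³) + 600/(1975×46×10³) = 3.485×10⁻⁵ mm/N.
So P = 4.907 / 3.485×10⁻⁵ = 140.8 kN, tensile.
σ_{titanium alloy} = P / A = 140800 / 1275 = 110.4 MPa.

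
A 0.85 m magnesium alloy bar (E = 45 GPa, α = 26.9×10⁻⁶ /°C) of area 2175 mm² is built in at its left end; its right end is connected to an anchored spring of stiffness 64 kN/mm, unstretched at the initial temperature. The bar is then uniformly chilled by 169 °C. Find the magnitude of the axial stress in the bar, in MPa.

σ ≈ 73.1 MPa (tensile)

If the spring were absent the bar would shorten by αΔT L = 26.9×10⁻⁶ × 169 × 850 = 3.864 mm.
Let P be the tensile force in the spring. The bar extends elastically by PL/(AE) and the spring stretches by P/k; together these equal δ_free.
So P = δ_free / [L/(AE) + 1/k] = 3.864 / [ 850/(2175×45×10³) + 1/(64×10³) ].
P = 3.864 / 2.431×10⁻⁵ = 159000 N.
σ = P/A = 159000/2175 = 73.08 MPa.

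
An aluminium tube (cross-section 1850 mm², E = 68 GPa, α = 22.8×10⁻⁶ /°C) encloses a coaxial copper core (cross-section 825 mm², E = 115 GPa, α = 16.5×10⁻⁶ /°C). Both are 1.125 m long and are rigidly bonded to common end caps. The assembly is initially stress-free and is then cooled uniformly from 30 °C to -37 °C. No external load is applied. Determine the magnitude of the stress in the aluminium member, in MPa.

The aluminium has the larger α, so on cooling it would change length more than the copper if both were free. The rigid plates force a common final length, so the aluminium is put into tension and the copper into compression, with equal and opposite forces P (no external load).
Compatibility of the two members (thermal + elastic change equal): (α₁ − α₂)ΔT = P·[1/(A₁E₁) + 1/(A₂E₂)].
|α₁ − α₂|·ΔT = 6.3×10⁻⁶ × 67 = 0.0004221.
1/(A₁E₁) + 1/(A₂E₂) = 1/(1850×68×10³) + 1/(825×115×10³) = 1.849×10⁻⁸ N⁻¹.
So P = 0.0004221 / 1.849×10⁻⁸ = 22.83 kN.
σ_{aluminium} = P/A₁ = 22830/1850 = 12.34 MPa, tensile.

σ ≈ 12.3 MPa (tensile)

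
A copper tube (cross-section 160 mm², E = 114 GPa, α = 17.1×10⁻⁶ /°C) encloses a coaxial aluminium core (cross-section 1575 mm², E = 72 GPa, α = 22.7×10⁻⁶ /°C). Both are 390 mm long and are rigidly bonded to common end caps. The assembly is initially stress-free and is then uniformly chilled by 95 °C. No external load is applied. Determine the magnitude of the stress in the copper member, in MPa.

Equilibrium of a rigid end plate with no external load gives equal and opposite internal forces ±P in the two members. Since α_{aluminium} > α_{copper}, cooling drives the aluminium into tension and the copper into compression.
Compatibility of the two members (thermal + elastic change equal): (α₁ − α₂)ΔT = P·[1/(A₁E₁) + 1/(A₂E₂)].
|α₁ − α₂|·ΔT = 5.6×10⁻⁶ × 95 = 0.000532.
1/(A₁E₁) + 1/(A₂E₂) = 1/(160×114×10³) + 1/(1575×72×10³) = 6.364×10⁻⁸ N⁻¹.
So P = 0.000532 / 6.364×10⁻⁸ = 8.359 kN.
σ_{copper} = P/A₁ = 8359/160 = 52.24 MPa, compressive.

σ ≈ 52.2 MPa (compressive)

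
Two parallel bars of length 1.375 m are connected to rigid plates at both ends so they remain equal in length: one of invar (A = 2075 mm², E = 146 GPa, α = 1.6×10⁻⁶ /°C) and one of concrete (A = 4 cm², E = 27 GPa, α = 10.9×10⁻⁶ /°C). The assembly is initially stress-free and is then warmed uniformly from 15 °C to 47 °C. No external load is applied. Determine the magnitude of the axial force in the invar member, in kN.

The concrete has the larger α, so on heating it would change length more than the invar if both were free. The rigid plates force a common final length, so the concrete is put into compression and the invar into tension, with equal and opposite forces P (no external load).
Setting the final lengths equal and cancelling L: (α₁ − α₂)ΔT = P/(A₁E₁) + P/(A₂E₂).
|α₁ − α₂|·ΔT = 9.3×10⁻⁶ × 32 = 0.0002976.
1/(A₁E₁) + 1/(A₂E₂) = 1/(2075×146×10³) + 1/(400×27×10³) = 9.589×10⁻⁸ N⁻¹.
So P = 0.0002976 / 9.589×10⁻⁸ = 3.103 kN.

P ≈ 3.1 kN (tensile in the invar)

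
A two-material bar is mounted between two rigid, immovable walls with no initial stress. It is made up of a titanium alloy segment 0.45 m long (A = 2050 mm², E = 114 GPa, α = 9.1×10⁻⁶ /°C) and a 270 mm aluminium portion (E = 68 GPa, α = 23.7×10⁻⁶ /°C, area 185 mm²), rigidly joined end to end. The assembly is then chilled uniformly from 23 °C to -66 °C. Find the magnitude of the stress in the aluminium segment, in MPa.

σ ≈ 216 MPa (tensile)

With the walls removed the bar would change length by δ_free = Σ αᵢΔT Lᵢ = 9.1×10⁻⁶×89×450 + 23.7×10⁻⁶×89×270 = 0.934 mm.
The rigid supports impose zero overall length change; the single axial force P common to all segments must satisfy P Σ Lᵢ/(AᵢEᵢ) = δ_free.
The series flexibility is Σ Lᵢ/(AᵢEᵢ) = 450/(2050×114×10³) + 270/(185×68×10³) = 2.339×10⁻⁵ mm/N.
So P = 0.934 / 2.339×10⁻⁵ = 39.93 kN, tensile.
σ_{aluminium} = P / A = 39930 / 185 = 215.9 MPa.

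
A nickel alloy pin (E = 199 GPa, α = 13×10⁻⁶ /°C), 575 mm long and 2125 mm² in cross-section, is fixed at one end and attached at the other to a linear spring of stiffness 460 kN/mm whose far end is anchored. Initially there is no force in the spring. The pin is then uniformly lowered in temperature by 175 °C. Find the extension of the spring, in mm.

Free thermal contraction: δ_free = αΔT L = 13×10⁻⁶ × 175 × 575 = 1.308 mm.
With a force P in the spring, the elastic change of the pin is PL/(AE) and that of the spring is P/k; compatibility requires their sum to equal δ_free.
P [ L/(AE) + 1/k ] = δ_free → P [ 575/(2125×199×10³) + 1/(460×10³) ] = 1.308.
P = 1.308 / 3.534×10⁻⁶ = 370200 N.
Spring extension = P/k = 370200/(460×10³) = 0.8048 mm.

δ ≈ 0.805 mm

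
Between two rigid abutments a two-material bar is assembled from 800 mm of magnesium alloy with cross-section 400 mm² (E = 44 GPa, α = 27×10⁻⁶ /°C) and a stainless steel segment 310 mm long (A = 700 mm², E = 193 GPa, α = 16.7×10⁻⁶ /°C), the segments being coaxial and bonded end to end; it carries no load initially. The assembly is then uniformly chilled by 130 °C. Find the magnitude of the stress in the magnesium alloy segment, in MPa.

With the walls removed the bar would change length by δ_free = Σ αᵢΔT Lᵢ = 27×10⁻⁶×130×800 + 16.7×10⁻⁶×130×310 = 3.481 mm.
The rigid supports impose zero overall length change; the single axial force P common to all segments must satisfy P Σ Lᵢ/(AᵢEᵢ) = δ_free.
The series flexibility is Σ Lᵢ/(AᵢEᵢ) = 800/(400×44×10³) + 310/(700×193×10³) = 4.775×10⁻⁵ mm/N.
P = 3.481 / 4.775×10⁻⁵ = 72900 N = 72.9 kN, tensile.
σ_{magnesium alloy} = P / A = 72900 / 400 = 182.3 MPa.

σ ≈ 182 MPa (tensile)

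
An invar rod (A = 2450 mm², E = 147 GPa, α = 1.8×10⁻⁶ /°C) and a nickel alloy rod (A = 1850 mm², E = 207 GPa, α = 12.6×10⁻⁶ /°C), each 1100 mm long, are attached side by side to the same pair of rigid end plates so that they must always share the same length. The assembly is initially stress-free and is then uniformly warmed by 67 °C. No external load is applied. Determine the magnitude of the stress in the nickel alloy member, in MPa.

σ ≈ 72.6 MPa (compressive)

The nickel alloy has the larger α, so on heating it would change length more than the invar if both were free. The rigid plates force a common final length, so the nickel alloy is put into compression and the invar into tension, with equal and opposite forces P (no external load).
Equating the net (thermal + elastic) strains gives |α₁ − α₂|·ΔT = P·[1/(A₁E₁) + 1/(A₂E₂)].
|α₁ − α₂|·ΔT = 10.8×10⁻⁶ × 67 = 0.0007236.
1/(A₁E₁) + 1/(A₂E₂) = 1/(2450×147×10³) + 1/(1850×207×10³) = 5.388×10⁻⁹ N⁻¹.
So P = 0.0007236 / 5.388×10⁻⁹ = 134.3 kN.
σ_{nickel alloy} = P/A₂ = 134300/1850 = 72.59 MPa, compressive.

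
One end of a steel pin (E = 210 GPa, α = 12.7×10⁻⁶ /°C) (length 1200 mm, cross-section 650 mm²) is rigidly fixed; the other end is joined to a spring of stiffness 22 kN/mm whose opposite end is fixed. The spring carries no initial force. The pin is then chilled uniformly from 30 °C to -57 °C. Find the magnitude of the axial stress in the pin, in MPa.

Free thermal contraction: δ_free = αΔT L = 12.7×10⁻⁶ × 87 × 1200 = 1.326 mm.
Let P be the tensile force in the spring. The pin extends elastically by PL/(AE) and the spring stretches by P/k; together these equal δ_free.
P [ L/(AE) + 1/k ] = δ_free → P [ 1200/(650×210×10³) + 1/(22×10³) ] = 1.326.
P = 1.326 / 5.425×10⁻⁵ = 24440 N.
σ = P/A = 24440/650 = 37.6 MPa.

σ ≈ 37.6 MPa (tensile)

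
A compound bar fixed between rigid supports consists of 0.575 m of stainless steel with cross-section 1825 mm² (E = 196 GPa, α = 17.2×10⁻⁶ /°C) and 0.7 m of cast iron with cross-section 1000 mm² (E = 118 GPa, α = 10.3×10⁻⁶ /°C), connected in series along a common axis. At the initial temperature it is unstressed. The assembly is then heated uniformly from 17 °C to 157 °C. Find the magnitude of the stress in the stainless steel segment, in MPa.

σ ≈ 174 MPa (compressive)

If the supports were absent, the total length change would be Σ αᵢΔT Lᵢ = 17.2×10⁻⁶×140×575 + 10.3×10⁻⁶×140×700 = 2.394 mm.
Since the ends are fixed, an axial force P builds up, equal in every segment, with P · Σ Lᵢ/(AᵢEᵢ) = δ_free.
The series flexibility is Σ Lᵢ/(AᵢEᵢ) = 575/(1825×196×10³) + 700/(1000×118×10³) = 7.54×10⁻⁶ mm/N.
P = 2.394 / 7.54×10⁻⁶ = 317500 N = 317.5 kN, compressive.
σ_{stainless steel} = P / A = 317500 / 1825 = 174 MPa.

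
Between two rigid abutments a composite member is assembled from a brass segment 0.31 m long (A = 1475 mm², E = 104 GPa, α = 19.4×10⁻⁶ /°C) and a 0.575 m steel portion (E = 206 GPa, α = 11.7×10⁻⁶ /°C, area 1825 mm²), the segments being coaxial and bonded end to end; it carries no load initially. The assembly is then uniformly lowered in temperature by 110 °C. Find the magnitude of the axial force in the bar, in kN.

P ≈ 395 kN (tensile)

Free thermal contraction of the whole bar: Σ αᵢΔT Lᵢ = 19.4×10⁻⁶×110×310 + 11.7×10⁻⁶×110×575 = 1.402 mm.
The walls prevent any net length change, so an axial force P (same in every segment) develops. Compatibility: P · Σ Lᵢ/(AᵢEᵢ) = δ_free.
The series flexibility is Σ Lᵢ/(AᵢEᵢ) = 310/(1475×104×10³) + 575/(1825×206×10³) = 3.55×10⁻⁶ mm/N.
So P = 1.402 / 3.55×10⁻⁶ = 394.8 kN, tensile.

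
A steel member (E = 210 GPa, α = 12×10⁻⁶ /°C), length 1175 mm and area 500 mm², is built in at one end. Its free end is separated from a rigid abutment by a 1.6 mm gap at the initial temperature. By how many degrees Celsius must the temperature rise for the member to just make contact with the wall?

ΔT ≈ 113 °C

The gap closes when αΔT L = 1.6 mm, since the member is still unstressed at that instant.
ΔT = 1.6 / (12×10⁻⁶ × 1175) = 113.5 °C.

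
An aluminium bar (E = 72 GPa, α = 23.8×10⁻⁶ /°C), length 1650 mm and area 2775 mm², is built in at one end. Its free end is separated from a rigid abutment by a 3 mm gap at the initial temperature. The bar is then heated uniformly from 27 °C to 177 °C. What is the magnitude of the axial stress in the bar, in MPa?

σ ≈ 126 MPa (compressive)

Free thermal elongation = αΔT L = 23.8×10⁻⁶ × 150 × 1650 = 5.89 mm.
After closing the 3 mm clearance, 5.89 − 3 = 2.89 mm of expansion remains to be suppressed by the wall.
Compatibility: PL/(AE) = 2.89 mm, so σ = P/A = E × (2.89/1650) = 126.1 MPa.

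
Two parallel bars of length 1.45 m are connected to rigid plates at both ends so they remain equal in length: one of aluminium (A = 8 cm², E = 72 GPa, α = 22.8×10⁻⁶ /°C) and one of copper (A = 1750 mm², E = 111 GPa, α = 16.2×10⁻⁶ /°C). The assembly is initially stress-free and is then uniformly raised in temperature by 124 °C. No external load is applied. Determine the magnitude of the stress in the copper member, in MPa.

σ ≈ 20.8 MPa (tensile)

Both members must finish at the same length. With the larger α, the aluminium tends to over-expand; the plates restrain it, putting the aluminium in compression and the copper in tension. With no external load the two internal forces are equal and opposite, magnitude P.
Equating the net (thermal + elastic) strains gives |α₁ − α₂|·ΔT = P·[1/(A₁E₁) + 1/(A₂E₂)].
|α₁ − α₂|·ΔT = 6.6×10⁻⁶ × 124 = 0.0008184.
1/(A₁E₁) + 1/(A₂E₂) = 1/(800×72×10³) + 1/(1750×111×10³) = 2.251×10⁻⁸ N⁻¹.
So P = 0.0008184 / 2.251×10⁻⁸ = 36.36 kN.
σ_{copper} = P/A₂ = 36360/1750 = 20.78 MPa, tensile.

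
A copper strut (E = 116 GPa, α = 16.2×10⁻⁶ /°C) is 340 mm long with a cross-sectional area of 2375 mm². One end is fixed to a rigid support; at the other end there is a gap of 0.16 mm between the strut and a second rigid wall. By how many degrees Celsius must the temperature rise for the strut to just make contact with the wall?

Contact occurs when the free expansion equals the gap: αΔT L = 0.16 mm.
So ΔT = g/(αL) = 0.16/(16.2×10⁻⁶ × 340) = 29.05 °C.

ΔT ≈ 29 °C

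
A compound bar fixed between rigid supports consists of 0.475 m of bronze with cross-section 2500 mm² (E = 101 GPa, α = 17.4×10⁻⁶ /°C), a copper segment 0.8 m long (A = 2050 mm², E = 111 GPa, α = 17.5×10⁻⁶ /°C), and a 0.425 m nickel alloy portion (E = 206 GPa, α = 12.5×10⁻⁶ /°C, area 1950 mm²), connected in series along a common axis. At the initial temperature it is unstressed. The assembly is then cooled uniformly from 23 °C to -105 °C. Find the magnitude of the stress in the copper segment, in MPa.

σ ≈ 267 MPa (tensile)

With the walls removed the bar would change length by δ_free = Σ αᵢΔT Lᵢ = 17.4×10⁻⁶×128×475 + 17.5×10⁻⁶×128×800 + 12.5×10⁻⁶×128×425 = 3.53 mm.
The rigid supports impose zero overall length change; the single axial force P common to all segments must satisfy P Σ Lᵢ/(AᵢEᵢ) = δ_free.
Σ Lᵢ/(AᵢEᵢ) = 475/(2500×101×10³) + 800/(2050×111×10³) + 425/(1950×206×10³) = 6.455×10⁻⁶ mm/N.
Hence P = δ_free / Σ(L/AE) = 3.53/6.455×10⁻⁶ = 546.9 kN (tensile).
σ_{copper} = P / A = 546900 / 2050 = 266.8 MPa.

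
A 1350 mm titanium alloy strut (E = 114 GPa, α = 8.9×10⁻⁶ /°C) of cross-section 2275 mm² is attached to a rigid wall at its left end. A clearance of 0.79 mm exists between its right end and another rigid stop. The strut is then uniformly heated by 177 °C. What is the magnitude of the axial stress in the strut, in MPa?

σ ≈ 113 MPa (compressive)

If the wall were absent the strut would grow by αΔT L = 8.9×10⁻⁶ × 177 × 1350 = 2.127 mm.
The gap closes (δ_free > 0.79 mm) and the wall then resists a further 2.127 − 0.79 = 1.337 mm of expansion.
That suppressed elongation corresponds to σ = E·Δ/L = 114×10³ × 1.337/1350 = 112.9 MPa.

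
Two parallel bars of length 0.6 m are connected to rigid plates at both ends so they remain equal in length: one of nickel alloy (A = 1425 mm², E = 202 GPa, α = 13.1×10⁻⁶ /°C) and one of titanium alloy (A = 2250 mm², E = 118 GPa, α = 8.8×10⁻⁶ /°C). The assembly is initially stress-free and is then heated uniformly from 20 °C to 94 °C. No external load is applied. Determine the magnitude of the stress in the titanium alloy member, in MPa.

Equilibrium of a rigid end plate with no external load gives equal and opposite internal forces ±P in the two members. Since α_{nickel alloy} > α_{titanium alloy}, heating drives the nickel alloy into compression and the titanium alloy into tension.
Compatibility of the two members (thermal + elastic change equal): (α₁ − α₂)ΔT = P·[1/(A₁E₁) + 1/(A₂E₂)].
|α₁ − α₂|·ΔT = 4.3×10⁻⁶ × 74 = 0.0003182.
1/(A₁E₁) + 1/(A₂E₂) = 1/(1425×202×10³) + 1/(2250×118×10³) = 7.241×10⁻⁹ N⁻¹.
So P = 0.0003182 / 7.241×10⁻⁹ = 43.95 kN.
σ_{titanium alloy} = P/A₂ = 43950/2250 = 19.53 MPa, tensile.

σ ≈ 19.5 MPa (tensile)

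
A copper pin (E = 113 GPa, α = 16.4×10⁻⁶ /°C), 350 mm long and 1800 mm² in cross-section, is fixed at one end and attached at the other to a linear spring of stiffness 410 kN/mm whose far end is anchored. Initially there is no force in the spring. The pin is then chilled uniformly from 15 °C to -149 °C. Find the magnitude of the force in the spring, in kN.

Free thermal contraction: δ_free = αΔT L = 16.4×10⁻⁶ × 164 × 350 = 0.9414 mm.
With a force P in the spring, the elastic change of the pin is PL/(AE) and that of the spring is P/k; compatibility requires their sum to equal δ_free.
P [ L/(AE) + 1/k ] = δ_free → P [ 350/(1800×113×10³) + 1/(410×10³) ] = 0.9414.
P = 0.9414 / 4.16×10⁻⁶ = 226300 N.

P ≈ 226 kN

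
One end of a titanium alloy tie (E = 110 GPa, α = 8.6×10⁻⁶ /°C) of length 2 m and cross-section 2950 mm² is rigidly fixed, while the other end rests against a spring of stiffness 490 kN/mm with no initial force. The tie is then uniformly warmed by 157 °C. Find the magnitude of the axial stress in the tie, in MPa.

σ ≈ 112 MPa (compressive)

The unrestrained thermal change is αΔT L = 8.6×10⁻⁶ × 157 × 2000 = 2.7 mm.
With a force P in the spring, the elastic change of the tie is PL/(AE) and that of the spring is P/k; compatibility requires their sum to equal δ_free.
P [ L/(AE) + 1/k ] = δ_free → P [ 2000/(2950×110×10³) + 1/(490×10³) ] = 2.7.
P = 2.7 / 8.204×10⁻⁶ = 329200 N.
σ = P/A = 329200/2950 = 111.6 MPa.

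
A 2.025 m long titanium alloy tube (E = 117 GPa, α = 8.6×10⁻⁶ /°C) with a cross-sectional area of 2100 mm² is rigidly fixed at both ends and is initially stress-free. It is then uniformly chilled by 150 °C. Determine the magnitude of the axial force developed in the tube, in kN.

P ≈ 317 kN (tensile)

With zero net strain, σ = E·αΔT = 117 GPa × 8.6×10⁻⁶ × 150 = 150.9 MPa.
Axial force P = σA = 150.9 × 2100 = 317000 N = 317 kN, tensile.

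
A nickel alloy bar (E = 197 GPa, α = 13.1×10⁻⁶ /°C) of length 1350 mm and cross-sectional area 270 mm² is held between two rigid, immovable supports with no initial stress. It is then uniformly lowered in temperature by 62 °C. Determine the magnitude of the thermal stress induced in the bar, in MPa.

σ ≈ 160 MPa (tensile)

The supports are rigid, so the total axial strain is zero. The restrained thermal strain is ε = αΔT = 13.1×10⁻⁶ × 62 = 812.2×10⁻⁶.
σ = EαΔT = 197×10³ × 13.1×10⁻⁶ × 62 = 160 MPa (tensile; the bar is trying to contract).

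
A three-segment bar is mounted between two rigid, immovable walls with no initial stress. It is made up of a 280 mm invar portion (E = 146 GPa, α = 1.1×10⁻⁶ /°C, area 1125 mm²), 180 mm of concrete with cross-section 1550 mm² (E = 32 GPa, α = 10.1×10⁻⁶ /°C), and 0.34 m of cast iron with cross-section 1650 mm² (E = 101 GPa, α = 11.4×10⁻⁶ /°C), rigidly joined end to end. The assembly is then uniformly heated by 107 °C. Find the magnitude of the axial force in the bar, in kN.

Free thermal expansion of the whole bar: Σ αᵢΔT Lᵢ = 1.1×10⁻⁶×107×280 + 10.1×10⁻⁶×107×180 + 11.4×10⁻⁶×107×340 = 0.6422 mm.
Since the ends are fixed, an axial force P builds up, equal in every segment, with P · Σ Lᵢ/(AᵢEᵢ) = δ_free.
Σ Lᵢ/(AᵢEᵢ) = 280/(1125×146×10³) + 180/(1550×32×10³) + 340/(1650×101×10³) = 7.374×10⁻⁶ mm/N.
Hence P = δ_free / Σ(L/AE) = 0.6422/7.374×10⁻⁶ = 87.09 kN (compressive).

P ≈ 87.1 kN (compressive)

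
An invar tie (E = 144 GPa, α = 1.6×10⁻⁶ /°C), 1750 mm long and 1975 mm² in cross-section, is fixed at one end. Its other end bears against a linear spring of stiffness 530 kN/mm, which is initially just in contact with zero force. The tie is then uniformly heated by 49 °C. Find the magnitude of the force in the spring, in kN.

The unrestrained thermal change is αΔT L = 1.6×10⁻⁶ × 49 × 1750 = 0.1372 mm.
Let P be the compressive force at the spring. The tie shortens elastically by PL/(AE) and the spring compresses by P/k; together these equal δ_free.
P [ L/(AE) + 1/k ] = δ_free → P [ 1750/(1975×144×10³) + 1/(530×10³) ] = 0.1372.
P = 0.1372 / 8.04×10⁻⁶ = 17060 N.

P ≈ 17.1 kN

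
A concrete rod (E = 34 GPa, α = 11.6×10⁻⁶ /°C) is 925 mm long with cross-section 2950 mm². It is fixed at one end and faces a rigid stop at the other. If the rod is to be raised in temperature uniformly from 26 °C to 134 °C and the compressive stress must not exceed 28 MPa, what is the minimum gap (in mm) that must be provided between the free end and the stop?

Free expansion if unrestrained: δ_free = αΔT L = 11.6×10⁻⁶ × 108 × 925 = 1.159 mm.
At the allowable stress the elastic shortening the wall may impose is σL/E = 28 × 925 / (34×10³) = 0.7618 mm.
So the gap has to take up the difference, g_min = δ_free − σL/E = 1.159 − 0.7618 = 0.3971 mm.

g ≈ 0.397 mm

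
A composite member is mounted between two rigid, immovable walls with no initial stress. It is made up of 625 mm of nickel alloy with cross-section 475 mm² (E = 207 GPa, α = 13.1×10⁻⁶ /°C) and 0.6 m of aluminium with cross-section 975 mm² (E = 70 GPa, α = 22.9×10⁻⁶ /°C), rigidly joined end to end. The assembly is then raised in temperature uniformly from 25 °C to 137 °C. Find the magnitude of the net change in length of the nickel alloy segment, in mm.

If the supports were absent, the total length change would be Σ αᵢΔT Lᵢ = 13.1×10⁻⁶×112×625 + 22.9×10⁻⁶×112×600 = 2.456 mm.
The walls prevent any net length change, so an axial force P (same in every segment) develops. Compatibility: P · Σ Lᵢ/(AᵢEᵢ) = δ_free.
The series flexibility is Σ Lᵢ/(AᵢEᵢ) = 625/(475×207×10³) + 600/(975×70×10³) = 1.515×10⁻⁵ mm/N.
So P = 2.456 / 1.515×10⁻⁵ = 162.1 kN, compressive.
For the nickel alloy segment, free thermal change = 13.1×10⁻⁶×112×625 = 0.917 mm and elastic change from P = 162100×625/(475×207×10³) = 1.031 mm; these oppose, so the net change is 0.114 mm (segment shortens).

|ΔL| ≈ 0.114 mm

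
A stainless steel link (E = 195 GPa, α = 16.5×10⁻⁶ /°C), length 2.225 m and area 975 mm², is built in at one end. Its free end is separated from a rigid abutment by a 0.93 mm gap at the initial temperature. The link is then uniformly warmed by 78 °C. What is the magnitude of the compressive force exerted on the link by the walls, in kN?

Free thermal elongation = αΔT L = 16.5×10⁻⁶ × 78 × 2225 = 2.864 mm.
The gap closes (δ_free > 0.93 mm) and the wall then resists a further 2.864 − 0.93 = 1.934 mm of expansion.
So σ = E(δ_free − g)/L = 195×10³ × 1.934/2225 = 169.5 MPa.
Force on the wall = σA = 169.5 × 975 mm² = 165.2 kN.

P ≈ 165 kN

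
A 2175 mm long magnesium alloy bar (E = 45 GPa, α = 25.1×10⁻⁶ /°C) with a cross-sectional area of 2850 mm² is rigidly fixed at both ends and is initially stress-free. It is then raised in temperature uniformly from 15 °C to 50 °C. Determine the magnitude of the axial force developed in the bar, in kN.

Full restraint means ε = 0, so the stress is σ = EαΔT = 45×10³ × 25.1×10⁻⁶ × 35 = 39.53 MPa.
P = AEαΔT = 2850 × 45×10³ × 25.1×10⁻⁶ × 35 = 112.7 kN (compressive).

P ≈ 113 kN (compressive)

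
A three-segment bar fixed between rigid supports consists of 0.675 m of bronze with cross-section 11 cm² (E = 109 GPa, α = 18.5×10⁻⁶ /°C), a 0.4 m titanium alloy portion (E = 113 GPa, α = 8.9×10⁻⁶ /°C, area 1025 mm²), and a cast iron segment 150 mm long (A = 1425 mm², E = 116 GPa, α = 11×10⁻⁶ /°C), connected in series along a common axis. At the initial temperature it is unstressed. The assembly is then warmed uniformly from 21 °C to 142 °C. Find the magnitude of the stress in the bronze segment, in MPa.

Free thermal expansion of the whole bar: Σ αᵢΔT Lᵢ = 18.5×10⁻⁶×121×675 + 8.9×10⁻⁶×121×400 + 11×10⁻⁶×121×150 = 2.141 mm.
The rigid supports impose zero overall length change; the single axial force P common to all segments must satisfy P Σ Lᵢ/(AᵢEᵢ) = δ_free.
Σ Lᵢ/(AᵢEᵢ) = 675/(1100×109×10³) + 400/(1025×113×10³) + 150/(1425×116×10³) = 9.991×10⁻⁶ mm/N.
P = 2.141 / 9.991×10⁻⁶ = 214300 N = 214.3 kN, compressive.
σ_{bronze} = P / A = 214300 / 1100 = 194.9 MPa.

σ ≈ 195 MPa (compressive)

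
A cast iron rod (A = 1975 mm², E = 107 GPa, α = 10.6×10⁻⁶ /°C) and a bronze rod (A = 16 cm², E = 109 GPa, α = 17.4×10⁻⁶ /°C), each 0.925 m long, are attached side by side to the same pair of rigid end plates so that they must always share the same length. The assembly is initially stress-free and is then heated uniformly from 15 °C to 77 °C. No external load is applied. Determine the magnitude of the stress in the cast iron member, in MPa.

Equilibrium of a rigid end plate with no external load gives equal and opposite internal forces ±P in the two members. Since α_{bronze} > α_{cast iron}, heating drives the bronze into compression and the cast iron into tension.
Setting the final lengths equal and cancelling L: (α₁ − α₂)ΔT = P/(A₁E₁) + P/(A₂E₂).
|α₁ − α₂|·ΔT = 6.8×10⁻⁶ × 62 = 0.0004216.
1/(A₁E₁) + 1/(A₂E₂) = 1/(1975×107×10³) + 1/(1600×109×10³) = 1.047×10⁻⁸ N⁻¹.
P = 0.0004216 / 1.047×10⁻⁸ = 40280 N = 40.28 kN.
σ_{cast iron} = P/A₁ = 40280/1975 = 20.4 MPa, tensile.

σ ≈ 20.4 MPa (tensile)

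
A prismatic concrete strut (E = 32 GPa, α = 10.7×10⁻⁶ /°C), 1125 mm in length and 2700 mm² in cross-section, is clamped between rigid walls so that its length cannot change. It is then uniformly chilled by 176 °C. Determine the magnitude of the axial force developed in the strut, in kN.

P ≈ 163 kN (tensile)

The ends cannot move, so σ = EαΔT = 32×10³ × 10.7×10⁻⁶ × 176 = 60.26 MPa.
Axial force P = σA = 60.26 × 2700 = 162700 N = 162.7 kN, tensile.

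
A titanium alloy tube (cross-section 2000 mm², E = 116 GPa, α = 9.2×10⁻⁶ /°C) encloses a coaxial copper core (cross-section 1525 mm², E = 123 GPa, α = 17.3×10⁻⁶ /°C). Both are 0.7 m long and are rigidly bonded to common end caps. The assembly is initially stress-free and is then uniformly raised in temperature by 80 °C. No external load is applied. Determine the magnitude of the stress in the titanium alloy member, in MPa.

The copper has the larger α, so on heating it would change length more than the titanium alloy if both were free. The rigid plates force a common final length, so the copper is put into compression and the titanium alloy into tension, with equal and opposite forces P (no external load).
Equating the net (thermal + elastic) strains gives |α₁ − α₂|·ΔT = P·[1/(A₁E₁) + 1/(A₂E₂)].
|α₁ − α₂|·ΔT = 8.1×10⁻⁶ × 80 = 0.000648.
1/(A₁E₁) + 1/(A₂E₂) = 1/(2000×116×10³) + 1/(1525×123×10³) = 9.642×10⁻⁹ N⁻¹.
So P = 0.000648 / 9.642×10⁻⁹ = 67.21 kN.
σ_{titanium alloy} = P/A₁ = 67210/2000 = 33.6 MPa, tensile.

σ ≈ 33.6 MPa (tensile)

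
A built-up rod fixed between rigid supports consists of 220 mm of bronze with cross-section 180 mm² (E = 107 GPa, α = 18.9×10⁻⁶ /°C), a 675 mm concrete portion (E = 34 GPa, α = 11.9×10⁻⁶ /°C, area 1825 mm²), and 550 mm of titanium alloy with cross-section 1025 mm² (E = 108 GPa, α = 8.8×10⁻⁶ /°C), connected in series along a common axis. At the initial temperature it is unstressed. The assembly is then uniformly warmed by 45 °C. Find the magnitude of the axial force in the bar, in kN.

P ≈ 28.1 kN (compressive)

If the supports were absent, the total length change would be Σ αᵢΔT Lᵢ = 18.9×10⁻⁶×45×220 + 11.9×10⁻⁶×45×675 + 8.8×10⁻⁶×45×550 = 0.7664 mm.
The walls prevent any net length change, so an axial force P (same in every segment) develops. Compatibility: P · Σ Lᵢ/(AᵢEᵢ) = δ_free.
The series flexibility is Σ Lᵢ/(AᵢEᵢ) = 220/(180×107×10³) + 675/(1825×34×10³) + 550/(1025×108×10³) = 2.727×10⁻⁵ mm/N.
Hence P = δ_free / Σ(L/AE) = 0.7664/2.727×10⁻⁵ = 28.1 kN (compressive).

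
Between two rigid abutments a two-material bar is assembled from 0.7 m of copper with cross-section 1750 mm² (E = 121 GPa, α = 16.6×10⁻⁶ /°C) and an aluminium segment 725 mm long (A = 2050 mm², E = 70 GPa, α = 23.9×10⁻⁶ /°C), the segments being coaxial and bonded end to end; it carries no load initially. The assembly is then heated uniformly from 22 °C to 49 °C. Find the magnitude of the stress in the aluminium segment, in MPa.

σ ≈ 45.6 MPa (compressive)

With the walls removed the bar would change length by δ_free = Σ αᵢΔT Lᵢ = 16.6×10⁻⁶×27×700 + 23.9×10⁻⁶×27×725 = 0.7816 mm.
Since the ends are fixed, an axial force P builds up, equal in every segment, with P · Σ Lᵢ/(AᵢEᵢ) = δ_free.
The series flexibility is Σ Lᵢ/(AᵢEᵢ) = 700/(1750×121×10³) + 725/(2050×70×10³) = 8.358×10⁻⁶ mm/N.
So P = 0.7816 / 8.358×10⁻⁶ = 93.51 kN, compressive.
σ_{aluminium} = P / A = 93510 / 2050 = 45.62 MPa.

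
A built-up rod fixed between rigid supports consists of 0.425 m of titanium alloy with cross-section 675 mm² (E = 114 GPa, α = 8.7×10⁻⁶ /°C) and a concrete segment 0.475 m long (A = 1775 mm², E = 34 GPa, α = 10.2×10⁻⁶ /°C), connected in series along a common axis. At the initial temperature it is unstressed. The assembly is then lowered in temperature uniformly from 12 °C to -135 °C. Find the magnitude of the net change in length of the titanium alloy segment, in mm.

|ΔL| ≈ 0.0257 mm

Free thermal contraction of the whole bar: Σ αᵢΔT Lᵢ = 8.7×10⁻⁶×147×425 + 10.2×10⁻⁶×147×475 = 1.256 mm.
The walls prevent any net length change, so an axial force P (same in every segment) develops. Compatibility: P · Σ Lᵢ/(AᵢEᵢ) = δ_free.
Σ Lᵢ/(AᵢEᵢ) = 425/(675×114×10³) + 475/(1775×34×10³) = 1.339×10⁻⁵ mm/N.
Hence P = δ_free / Σ(L/AE) = 1.256/1.339×10⁻⁵ = 93.76 kN (tensile).
For the titanium alloy segment, free thermal change = 8.7×10⁻⁶×147×425 = 0.5435 mm and elastic change from P = 93760×425/(675×114×10³) = 0.5178 mm; these oppose, so the net change is 0.0257 mm (segment shortens).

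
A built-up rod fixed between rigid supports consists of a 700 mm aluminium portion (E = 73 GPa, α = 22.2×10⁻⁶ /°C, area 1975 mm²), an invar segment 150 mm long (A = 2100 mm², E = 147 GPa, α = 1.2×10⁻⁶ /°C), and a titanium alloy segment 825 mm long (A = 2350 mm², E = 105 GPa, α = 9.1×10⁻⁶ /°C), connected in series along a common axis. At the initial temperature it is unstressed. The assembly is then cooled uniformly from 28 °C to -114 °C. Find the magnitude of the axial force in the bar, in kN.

With the walls removed the bar would change length by δ_free = Σ αᵢΔT Lᵢ = 22.2×10⁻⁶×142×700 + 1.2×10⁻⁶×142×150 + 9.1×10⁻⁶×142×825 = 3.298 mm.
The rigid supports impose zero overall length change; the single axial force P common to all segments must satisfy P Σ Lᵢ/(AᵢEᵢ) = δ_free.
The series flexibility is Σ Lᵢ/(AᵢEᵢ) = 700/(1975×73×10³) + 150/(2100×147×10³) + 825/(2350×105×10³) = 8.685×10⁻⁶ mm/N.
So P = 3.298 / 8.685×10⁻⁶ = 379.8 kN, tensile.

P ≈ 380 kN (tensile)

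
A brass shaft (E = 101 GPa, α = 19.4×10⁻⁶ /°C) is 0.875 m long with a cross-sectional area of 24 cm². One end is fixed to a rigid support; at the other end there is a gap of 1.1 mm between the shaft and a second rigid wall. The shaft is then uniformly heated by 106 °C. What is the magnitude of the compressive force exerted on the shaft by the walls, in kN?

If the wall were absent the shaft would grow by αΔT L = 19.4×10⁻⁶ × 106 × 875 = 1.799 mm.
After closing the 1.1 mm clearance, 1.799 − 1.1 = 0.6993 mm of expansion remains to be suppressed by the wall.
Compatibility: PL/(AE) = 0.6993 mm, so σ = P/A = E × (0.6993/875) = 80.72 MPa.
Force on the wall = σA = 80.72 × 2400 mm² = 193.7 kN.

P ≈ 194 kN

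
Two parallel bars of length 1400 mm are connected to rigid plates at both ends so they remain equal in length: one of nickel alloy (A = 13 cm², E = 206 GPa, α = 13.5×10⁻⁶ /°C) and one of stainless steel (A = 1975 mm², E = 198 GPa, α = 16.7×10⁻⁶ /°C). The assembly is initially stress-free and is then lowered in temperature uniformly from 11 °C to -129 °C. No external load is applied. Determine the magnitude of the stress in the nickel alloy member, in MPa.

The stainless steel has the larger α, so on cooling it would change length more than the nickel alloy if both were free. The rigid plates force a common final length, so the stainless steel is put into tension and the nickel alloy into compression, with equal and opposite forces P (no external load).
Equating the net (thermal + elastic) strains gives |α₁ − α₂|·ΔT = P·[1/(A₁E₁) + 1/(A₂E₂)].
|α₁ − α₂|·ΔT = 3.2×10⁻⁶ × 140 = 0.000448.
1/(A₁E₁) + 1/(A₂E₂) = 1/(1300×206×10³) + 1/(1975×198×10³) = 6.291×10⁻⁹ N⁻¹.
P = 0.000448 / 6.291×10⁻⁹ = 71210 N = 71.21 kN.
σ_{nickel alloy} = P/A₁ = 71210/1300 = 54.78 MPa, compressive.

σ ≈ 54.8 MPa (compressive)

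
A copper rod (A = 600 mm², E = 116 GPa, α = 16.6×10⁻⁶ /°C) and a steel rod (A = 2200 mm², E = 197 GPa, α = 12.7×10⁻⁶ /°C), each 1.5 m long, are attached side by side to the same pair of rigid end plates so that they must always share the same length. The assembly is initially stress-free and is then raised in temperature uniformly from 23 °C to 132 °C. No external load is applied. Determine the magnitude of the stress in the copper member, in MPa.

Equilibrium of a rigid end plate with no external load gives equal and opposite internal forces ±P in the two members. Since α_{copper} > α_{steel}, heating drives the copper into compression and the steel into tension.
Setting the final lengths equal and cancelling L: (α₁ − α₂)ΔT = P/(A₁E₁) + P/(A₂E₂).
|α₁ − α₂|·ΔT = 3.9×10⁻⁶ × 109 = 0.0004251.
1/(A₁E₁) + 1/(A₂E₂) = 1/(600×116×10³) + 1/(2200×197×10³) = 1.668×10⁻⁸ N⁻¹.
So P = 0.0004251 / 1.668×10⁻⁸ = 25.49 kN.
σ_{copper} = P/A₁ = 25490/600 = 42.49 MPa, compressive.

σ ≈ 42.5 MPa (compressive)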